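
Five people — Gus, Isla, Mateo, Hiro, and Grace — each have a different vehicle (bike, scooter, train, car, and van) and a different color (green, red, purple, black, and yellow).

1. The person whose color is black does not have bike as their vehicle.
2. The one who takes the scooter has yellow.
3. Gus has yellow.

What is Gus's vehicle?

With clues 1–3, bike, car, train, and van are impossible for Gus's vehicle.
That leaves scooter.

scooter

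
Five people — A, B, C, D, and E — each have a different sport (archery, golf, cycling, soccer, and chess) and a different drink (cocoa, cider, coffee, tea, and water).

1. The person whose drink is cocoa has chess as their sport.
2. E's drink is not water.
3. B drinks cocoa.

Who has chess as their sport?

B

With clues 1–3, A, C, D, and E are impossible for the one with sport chess.
That leaves B.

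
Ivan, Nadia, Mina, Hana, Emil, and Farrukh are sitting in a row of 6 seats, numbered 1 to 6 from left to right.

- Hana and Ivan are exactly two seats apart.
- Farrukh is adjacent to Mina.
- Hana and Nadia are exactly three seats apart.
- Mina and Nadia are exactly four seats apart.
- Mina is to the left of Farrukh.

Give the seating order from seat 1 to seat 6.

Nadia, Ivan, Emil, Hana, Mina, Farrukh

From clues 1–3: Nadia is in {1,3,4,6}.
From clues 1–4: Ivan is in {2,5}.
From clues 1–5: Nadia → seat 1, Ivan → seat 2, Emil → seat 3, Hana → seat 4, Mina → seat 5, Farrukh → seat 6.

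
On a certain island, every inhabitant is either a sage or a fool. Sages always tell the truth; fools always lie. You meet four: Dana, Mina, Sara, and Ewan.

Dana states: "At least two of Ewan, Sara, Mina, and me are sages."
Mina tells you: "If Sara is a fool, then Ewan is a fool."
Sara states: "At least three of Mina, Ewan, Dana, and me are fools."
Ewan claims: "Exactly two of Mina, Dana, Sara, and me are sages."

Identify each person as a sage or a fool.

Dana: sage, Mina: fool, Sara: fool, Ewan: sage

Consider Dana. Suppose Dana is a fool.
Then no assignment of the remaining roles makes every statement match its speaker's type — contradiction.
So Dana is a sage.
Consider Mina. Suppose Mina is a sage.
Then no assignment of the remaining roles makes every statement match its speaker's type — contradiction.
So Mina is a fool.
Consider Sara. Suppose Sara is a sage.
Then Mina's statement comes out true, contradicting Mina being a fool.
So Sara is a fool.
Consider Ewan. Suppose Ewan is a fool.
Then Dana's statement comes out false, contradicting Dana being a sage.
So Ewan is a sage.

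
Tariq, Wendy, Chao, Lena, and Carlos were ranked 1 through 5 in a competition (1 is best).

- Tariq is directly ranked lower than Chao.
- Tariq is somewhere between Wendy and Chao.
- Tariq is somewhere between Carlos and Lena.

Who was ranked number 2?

Chao

With clues 1–2, Wendy is ruled out for rank 2.
With clues 1–3, Carlos, Lena, and Tariq are ruled out for rank 2.
So rank 2 is Chao.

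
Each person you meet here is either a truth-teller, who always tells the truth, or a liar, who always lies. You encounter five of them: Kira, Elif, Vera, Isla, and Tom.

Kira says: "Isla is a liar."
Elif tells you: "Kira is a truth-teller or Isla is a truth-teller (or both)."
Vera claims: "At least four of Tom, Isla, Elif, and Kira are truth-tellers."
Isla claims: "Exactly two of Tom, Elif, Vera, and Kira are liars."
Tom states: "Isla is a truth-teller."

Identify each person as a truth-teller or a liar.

Consider Kira. Suppose Kira is a truth-teller.
Then no assignment of the remaining roles makes every statement match its speaker's type — contradiction.
So Kira is a liar.
With that fixed, Vera's statement is false, so Vera is a liar.
Consider Elif. Suppose Elif is a liar.
Then no assignment of the remaining roles makes every statement match its speaker's type — contradiction.
So Elif is a truth-teller.
Consider Isla. Suppose Isla is a liar.
Then Kira's statement comes out true, contradicting Kira being a liar.
So Isla is a truth-teller.
With that fixed, Tom's statement is true, so Tom is a truth-teller.

Kira: liar, Elif: truth-teller, Vera: liar, Isla: truth-teller, Tom: truth-teller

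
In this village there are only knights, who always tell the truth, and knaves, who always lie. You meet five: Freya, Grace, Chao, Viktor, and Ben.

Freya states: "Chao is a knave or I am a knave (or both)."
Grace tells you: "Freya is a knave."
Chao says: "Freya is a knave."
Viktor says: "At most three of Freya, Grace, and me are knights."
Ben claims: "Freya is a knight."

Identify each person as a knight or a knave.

Regardless of anyone's role, Viktor's statement is true, so Viktor is a knight.
Consider Freya. Suppose Freya is a knave.
Then Freya's own statement would have to be false, but it can't be — contradiction.
So Freya is a knight.
With that fixed, Grace's statement is false, so Grace is a knave.
With that fixed, Chao's statement is false, so Chao is a knave.
With that fixed, Ben's statement is true, so Ben is a knight.

Freya: knight, Grace: knave, Chao: knave, Viktor: knight, Ben: knight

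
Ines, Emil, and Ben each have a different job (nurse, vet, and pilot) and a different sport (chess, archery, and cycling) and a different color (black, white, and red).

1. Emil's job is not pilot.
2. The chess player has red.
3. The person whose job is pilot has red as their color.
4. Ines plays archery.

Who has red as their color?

With clues 1–3, Emil is impossible for the one with color red.
With clues 1–4, Ines is impossible for the one with color red.
That leaves Ben.

Ben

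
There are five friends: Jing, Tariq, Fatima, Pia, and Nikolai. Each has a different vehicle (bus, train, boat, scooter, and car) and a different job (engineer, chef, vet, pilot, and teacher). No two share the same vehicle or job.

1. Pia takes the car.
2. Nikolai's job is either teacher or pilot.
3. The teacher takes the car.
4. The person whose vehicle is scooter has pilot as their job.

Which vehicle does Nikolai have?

Clue 1 rules out car for Nikolai's vehicle.
With clues 1–4, boat, bus, and train are impossible for Nikolai's vehicle.
That leaves scooter.

scooter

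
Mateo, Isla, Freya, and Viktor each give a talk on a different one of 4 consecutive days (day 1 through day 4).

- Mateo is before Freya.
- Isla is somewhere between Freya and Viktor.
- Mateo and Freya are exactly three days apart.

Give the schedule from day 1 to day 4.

Mateo, Viktor, Isla, Freya

From clue 1: Mateo is in {1,2,3}.
From clues 1–2: Isla is in {2,3}.
From clues 1–3: Mateo → day 1, Viktor → day 2, Isla → day 3, Freya → day 4.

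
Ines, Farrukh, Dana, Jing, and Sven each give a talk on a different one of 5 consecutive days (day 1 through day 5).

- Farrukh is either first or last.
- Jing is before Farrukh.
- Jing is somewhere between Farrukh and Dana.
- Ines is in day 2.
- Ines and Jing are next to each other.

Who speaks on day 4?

Sven

With clue 1, Farrukh is ruled out for day 4.
With clues 1–3, Dana is ruled out for day 4.
With clues 1–4, Ines is ruled out for day 4.
With clues 1–5, Jing is ruled out for day 4.
So day 4 is Sven.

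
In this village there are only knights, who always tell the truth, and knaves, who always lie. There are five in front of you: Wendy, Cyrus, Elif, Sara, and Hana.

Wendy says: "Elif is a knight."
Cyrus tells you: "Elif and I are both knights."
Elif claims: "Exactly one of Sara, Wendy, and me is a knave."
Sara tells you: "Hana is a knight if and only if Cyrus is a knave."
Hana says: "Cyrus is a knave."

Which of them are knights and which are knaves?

Consider Wendy. Suppose Wendy is a knight.
Then no assignment of the remaining roles makes every statement match its speaker's type — contradiction.
So Wendy is a knave.
Consider Cyrus. Suppose Cyrus is a knight.
Then no assignment of the remaining roles makes every statement match its speaker's type — contradiction.
So Cyrus is a knave.
With that fixed, Hana's statement is true, so Hana is a knight.
With that fixed, Sara's statement is true, so Sara is a knight.
Consider Elif. Suppose Elif is a knight.
Then Wendy's statement comes out true, contradicting Wendy being a knave.
So Elif is a knave.

Wendy: knave, Cyrus: knave, Elif: knave, Sara: knight, Hana: knight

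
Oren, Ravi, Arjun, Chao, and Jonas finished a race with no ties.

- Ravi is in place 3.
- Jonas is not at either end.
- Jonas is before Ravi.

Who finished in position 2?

With clue 1, Ravi is ruled out for place 2.
With clues 1–3, Arjun, Chao, and Oren are ruled out for place 2.
So place 2 is Jonas.

Jonas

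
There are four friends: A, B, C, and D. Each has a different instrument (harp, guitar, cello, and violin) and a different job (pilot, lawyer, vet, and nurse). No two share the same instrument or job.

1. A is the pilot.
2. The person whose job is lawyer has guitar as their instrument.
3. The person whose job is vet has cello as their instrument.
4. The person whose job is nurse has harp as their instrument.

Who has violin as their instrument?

A

With clues 1–4, B, C, and D are impossible for the one with instrument violin.
That leaves A.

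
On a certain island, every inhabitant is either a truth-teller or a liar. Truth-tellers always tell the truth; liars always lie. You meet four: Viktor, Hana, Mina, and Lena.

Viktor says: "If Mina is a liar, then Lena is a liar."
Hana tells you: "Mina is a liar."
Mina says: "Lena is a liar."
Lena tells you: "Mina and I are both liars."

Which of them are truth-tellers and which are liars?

Consider Viktor. Suppose Viktor is a liar.
Then no assignment of the remaining roles makes every statement match its speaker's type — contradiction.
So Viktor is a truth-teller.
Consider Hana. Suppose Hana is a truth-teller.
Then no assignment of the remaining roles makes every statement match its speaker's type — contradiction.
So Hana is a liar.
Consider Mina. Suppose Mina is a liar.
Then Hana's statement comes out true, contradicting Hana being a liar.
So Mina is a truth-teller.
With that fixed, Lena's statement is false, so Lena is a liar.

Viktor: truth-teller, Hana: liar, Mina: truth-teller, Lena: liar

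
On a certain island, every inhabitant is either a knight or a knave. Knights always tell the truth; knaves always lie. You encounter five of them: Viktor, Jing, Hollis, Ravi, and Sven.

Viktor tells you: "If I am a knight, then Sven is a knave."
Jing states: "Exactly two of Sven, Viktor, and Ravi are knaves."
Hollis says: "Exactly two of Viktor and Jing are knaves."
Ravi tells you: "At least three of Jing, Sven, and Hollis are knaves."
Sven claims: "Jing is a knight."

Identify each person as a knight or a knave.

Consider Viktor. Suppose Viktor is a knave.
Then Viktor's own statement would have to be false, but it can't be — contradiction.
So Viktor is a knight.
With that fixed, Hollis's statement is false, so Hollis is a knave.
Consider Jing. Suppose Jing is a knight.
Then no assignment of the remaining roles makes every statement match its speaker's type — contradiction.
So Jing is a knave.
With that fixed, Sven's statement is false, so Sven is a knave.
With that fixed, Ravi's statement is true, so Ravi is a knight.

Viktor: knight, Jing: knave, Hollis: knave, Ravi: knight, Sven: knave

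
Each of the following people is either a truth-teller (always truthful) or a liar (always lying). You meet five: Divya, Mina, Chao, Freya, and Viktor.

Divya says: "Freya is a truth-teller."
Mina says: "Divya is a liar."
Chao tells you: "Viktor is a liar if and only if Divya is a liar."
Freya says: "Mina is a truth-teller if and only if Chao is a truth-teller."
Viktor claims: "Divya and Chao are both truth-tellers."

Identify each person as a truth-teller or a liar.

Divya: truth-teller, Mina: liar, Chao: liar, Freya: truth-teller, Viktor: liar

Consider Divya. Suppose Divya is a liar.
Then no assignment of the remaining roles makes every statement match its speaker's type — contradiction.
So Divya is a truth-teller.
With that fixed, Mina's statement is false, so Mina is a liar.
Consider Chao. Suppose Chao is a truth-teller.
Then no assignment of the remaining roles makes every statement match its speaker's type — contradiction.
So Chao is a liar.
With that fixed, Freya's statement is true, so Freya is a truth-teller.
With that fixed, Viktor's statement is false, so Viktor is a liar.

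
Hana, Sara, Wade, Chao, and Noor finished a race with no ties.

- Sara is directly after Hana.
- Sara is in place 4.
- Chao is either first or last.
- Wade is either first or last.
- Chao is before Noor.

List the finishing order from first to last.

From clue 1: Hana is in {1,2,3,4}.
From clues 1–2: Hana → place 3, Sara → place 4.
From clues 1–3: Chao is in {1,5}.
From clues 1–4: Noor → place 2.
From clues 1–5: Chao → place 1, Wade → place 5.

Chao, Noor, Hana, Sara, Wade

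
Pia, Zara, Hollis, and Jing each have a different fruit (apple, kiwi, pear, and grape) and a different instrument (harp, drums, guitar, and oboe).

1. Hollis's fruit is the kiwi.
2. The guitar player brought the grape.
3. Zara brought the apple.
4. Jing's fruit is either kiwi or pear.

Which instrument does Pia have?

guitar

With clues 1–4, drums, harp, and oboe are impossible for Pia's instrument.
That leaves guitar.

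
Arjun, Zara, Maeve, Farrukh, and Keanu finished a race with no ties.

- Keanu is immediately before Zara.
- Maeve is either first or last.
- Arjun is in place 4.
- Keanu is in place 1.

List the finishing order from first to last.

Keanu, Zara, Farrukh, Arjun, Maeve

From clue 1: Zara is in {2,3,4,5}.
From clues 1–2: Maeve is in {1,5}.
From clues 1–3: Arjun → place 4.
From clues 1–4: Keanu → place 1, Zara → place 2, Farrukh → place 3, Maeve → place 5.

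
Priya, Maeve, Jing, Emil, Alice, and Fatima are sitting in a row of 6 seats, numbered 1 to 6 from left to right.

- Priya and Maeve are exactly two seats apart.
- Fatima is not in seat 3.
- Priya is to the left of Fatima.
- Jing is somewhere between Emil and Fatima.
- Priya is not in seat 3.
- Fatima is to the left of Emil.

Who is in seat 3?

With clues 1–2, Fatima is ruled out for seat 3.
With clues 1–5, Priya is ruled out for seat 3.
With clues 1–6, Alice, Emil, and Jing are ruled out for seat 3.
So seat 3 is Maeve.

Maeve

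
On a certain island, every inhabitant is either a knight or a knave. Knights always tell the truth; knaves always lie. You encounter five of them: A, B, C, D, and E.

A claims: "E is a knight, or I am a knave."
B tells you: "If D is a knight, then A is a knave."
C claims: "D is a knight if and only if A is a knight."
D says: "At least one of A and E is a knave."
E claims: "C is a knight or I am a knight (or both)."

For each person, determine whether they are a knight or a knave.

A: knight, B: knight, C: knave, D: knave, E: knight

Consider A. Suppose A is a knave.
Then A's own statement would have to be false, but it can't be — contradiction.
So A is a knight.
Consider B. Suppose B is a knave.
Then no assignment of the remaining roles makes every statement match its speaker's type — contradiction.
So B is a knight.
Consider C. Suppose C is a knight.
Then no assignment of the remaining roles makes every statement match its speaker's type — contradiction.
So C is a knave.
Consider D. Suppose D is a knight.
Then B's statement comes out false, contradicting B being a knight.
So D is a knave.
Consider E. Suppose E is a knave.
Then A's statement comes out false, contradicting A being a knight.
So E is a knight.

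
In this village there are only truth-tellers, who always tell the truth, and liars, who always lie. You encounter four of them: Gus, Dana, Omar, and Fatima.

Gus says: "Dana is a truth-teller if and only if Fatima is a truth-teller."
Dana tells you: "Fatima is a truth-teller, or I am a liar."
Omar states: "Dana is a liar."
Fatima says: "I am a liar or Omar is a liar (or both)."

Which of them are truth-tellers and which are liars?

Consider Gus. Suppose Gus is a liar.
Then no assignment of the remaining roles makes every statement match its speaker's type — contradiction.
So Gus is a truth-teller.
Consider Dana. Suppose Dana is a liar.
Then Dana's own statement would have to be false, but it can't be — contradiction.
So Dana is a truth-teller.
With that fixed, Omar's statement is false, so Omar is a liar.
With that fixed, Fatima's statement is true, so Fatima is a truth-teller.

Gus: truth-teller, Dana: truth-teller, Omar: liar, Fatima: truth-teller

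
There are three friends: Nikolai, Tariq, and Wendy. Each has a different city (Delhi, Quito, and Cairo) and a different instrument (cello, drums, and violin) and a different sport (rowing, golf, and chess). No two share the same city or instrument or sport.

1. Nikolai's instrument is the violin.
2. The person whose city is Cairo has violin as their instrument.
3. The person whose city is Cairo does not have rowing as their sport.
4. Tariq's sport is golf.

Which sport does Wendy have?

rowing

With clues 1–4, chess and golf are impossible for Wendy's sport.
That leaves rowing.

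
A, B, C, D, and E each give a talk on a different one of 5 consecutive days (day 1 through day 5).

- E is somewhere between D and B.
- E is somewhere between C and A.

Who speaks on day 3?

E

With clues 1–2, A, B, C, and D are ruled out for day 3.
So day 3 is E.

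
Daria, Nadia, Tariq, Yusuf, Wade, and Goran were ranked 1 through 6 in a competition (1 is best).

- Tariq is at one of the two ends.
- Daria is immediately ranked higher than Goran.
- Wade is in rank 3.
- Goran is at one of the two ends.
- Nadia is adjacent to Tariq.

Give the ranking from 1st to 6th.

Tariq, Nadia, Wade, Yusuf, Daria, Goran

From clue 1: Tariq is in {1,6}.
From clues 1–3: Wade → rank 3.
From clues 1–4: Tariq → rank 1, Daria → rank 5, Goran → rank 6.
From clues 1–5: Nadia → rank 2, Yusuf → rank 4.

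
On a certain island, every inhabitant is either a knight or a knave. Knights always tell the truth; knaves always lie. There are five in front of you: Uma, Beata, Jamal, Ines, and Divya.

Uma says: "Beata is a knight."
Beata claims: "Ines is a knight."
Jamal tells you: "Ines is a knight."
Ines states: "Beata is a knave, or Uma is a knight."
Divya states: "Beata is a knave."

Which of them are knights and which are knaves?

Consider Uma. Suppose Uma is a knave.
Then no assignment of the remaining roles makes every statement match its speaker's type — contradiction.
So Uma is a knight.
With that fixed, Ines's statement is true, so Ines is a knight.
With that fixed, Beata's statement is true, so Beata is a knight.
With that fixed, Jamal's statement is true, so Jamal is a knight.
With that fixed, Divya's statement is false, so Divya is a knave.

Uma: knight, Beata: knight, Jamal: knight, Ines: knight, Divya: knave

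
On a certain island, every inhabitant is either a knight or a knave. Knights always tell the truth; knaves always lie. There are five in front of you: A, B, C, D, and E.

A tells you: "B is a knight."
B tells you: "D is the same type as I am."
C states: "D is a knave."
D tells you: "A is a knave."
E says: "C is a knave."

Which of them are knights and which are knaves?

Consider A. Suppose A is a knight.
Then no assignment of the remaining roles makes every statement match its speaker's type — contradiction.
So A is a knave.
With that fixed, D's statement is true, so D is a knight.
With that fixed, C's statement is false, so C is a knave.
With that fixed, E's statement is true, so E is a knight.
Consider B. Suppose B is a knight.
Then A's statement comes out true, contradicting A being a knave.
So B is a knave.

A: knave, B: knave, C: knave, D: knight, E: knight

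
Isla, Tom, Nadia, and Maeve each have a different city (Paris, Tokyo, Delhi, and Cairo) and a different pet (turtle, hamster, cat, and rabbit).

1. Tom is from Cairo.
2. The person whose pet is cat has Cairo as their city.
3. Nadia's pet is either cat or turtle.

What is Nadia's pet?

With clues 1–2, cat is impossible for Nadia's pet.
With clues 1–3, hamster and rabbit are impossible for Nadia's pet.
That leaves turtle.

turtle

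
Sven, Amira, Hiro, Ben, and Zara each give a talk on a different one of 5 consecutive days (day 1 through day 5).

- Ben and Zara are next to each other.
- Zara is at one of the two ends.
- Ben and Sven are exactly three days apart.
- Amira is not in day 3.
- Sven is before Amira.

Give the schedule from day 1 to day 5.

Sven, Amira, Hiro, Ben, Zara

From clues 1–2: Ben is in {2,4}.
From clues 1–3: Sven is in {1,5}.
From clues 1–4: Hiro → day 3.
From clues 1–5: Sven → day 1, Amira → day 2, Ben → day 4, Zara → day 5.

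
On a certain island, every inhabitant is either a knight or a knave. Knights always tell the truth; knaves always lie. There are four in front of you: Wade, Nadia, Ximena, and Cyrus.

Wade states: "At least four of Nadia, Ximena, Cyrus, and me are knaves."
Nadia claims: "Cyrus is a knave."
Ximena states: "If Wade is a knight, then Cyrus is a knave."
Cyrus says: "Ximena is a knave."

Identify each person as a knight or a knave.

Consider Wade. Suppose Wade is a knight.
Then Wade's own statement would have to be true, but it can't be — contradiction.
So Wade is a knave.
With that fixed, Ximena's statement is true, so Ximena is a knight.
With that fixed, Cyrus's statement is false, so Cyrus is a knave.
With that fixed, Nadia's statement is true, so Nadia is a knight.

Wade: knave, Nadia: knight, Ximena: knight, Cyrus: knave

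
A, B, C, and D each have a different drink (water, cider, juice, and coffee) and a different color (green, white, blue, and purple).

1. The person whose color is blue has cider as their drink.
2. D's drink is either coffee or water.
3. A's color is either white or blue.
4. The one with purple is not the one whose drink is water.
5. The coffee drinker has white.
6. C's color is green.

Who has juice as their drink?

B

With clues 1–2, D is impossible for the one with drink juice.
With clues 1–5, A is impossible for the one with drink juice.
With clues 1–6, C is impossible for the one with drink juice.
That leaves B.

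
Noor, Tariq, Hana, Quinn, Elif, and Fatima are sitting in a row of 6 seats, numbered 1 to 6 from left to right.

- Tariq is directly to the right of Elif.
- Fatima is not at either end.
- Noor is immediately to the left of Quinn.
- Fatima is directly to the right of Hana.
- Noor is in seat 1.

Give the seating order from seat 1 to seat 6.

Noor, Quinn, Hana, Fatima, Elif, Tariq

From clue 1: Tariq is in {2,3,4,5,6}.
From clues 1–2: Fatima is in {2,3,4,5}.
From clues 1–3: Hana is in {1,3,4,6}.
From clues 1–4: Hana is in {1,3}.
From clues 1–5: Noor → seat 1, Quinn → seat 2, Hana → seat 3, Fatima → seat 4, Elif → seat 5, Tariq → seat 6.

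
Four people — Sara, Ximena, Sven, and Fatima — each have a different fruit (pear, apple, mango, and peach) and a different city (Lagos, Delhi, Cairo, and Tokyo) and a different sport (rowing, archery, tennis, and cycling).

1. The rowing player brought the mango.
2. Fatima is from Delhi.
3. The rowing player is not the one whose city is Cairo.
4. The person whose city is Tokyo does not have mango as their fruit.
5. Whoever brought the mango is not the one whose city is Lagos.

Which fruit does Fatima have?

mango

With clues 1–5, apple, peach, and pear are impossible for Fatima's fruit.
That leaves mango.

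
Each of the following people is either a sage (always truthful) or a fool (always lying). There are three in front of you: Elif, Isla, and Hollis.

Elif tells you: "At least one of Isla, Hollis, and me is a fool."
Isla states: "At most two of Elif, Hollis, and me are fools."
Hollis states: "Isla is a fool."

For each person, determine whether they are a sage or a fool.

Consider Elif. Suppose Elif is a fool.
Then Elif's own statement would have to be false, but it can't be — contradiction.
So Elif is a sage.
With that fixed, Isla's statement is true, so Isla is a sage.
With that fixed, Hollis's statement is false, so Hollis is a fool.

Elif: sage, Isla: sage, Hollis: fool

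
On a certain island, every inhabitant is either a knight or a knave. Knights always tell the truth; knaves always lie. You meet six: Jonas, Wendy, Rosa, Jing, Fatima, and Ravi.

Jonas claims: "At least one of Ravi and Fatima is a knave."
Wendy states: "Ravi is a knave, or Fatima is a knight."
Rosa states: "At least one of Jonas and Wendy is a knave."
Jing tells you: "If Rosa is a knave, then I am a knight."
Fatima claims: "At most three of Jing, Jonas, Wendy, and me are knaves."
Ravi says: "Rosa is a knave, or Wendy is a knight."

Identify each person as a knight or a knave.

Consider Jonas. Suppose Jonas is a knight.
Then no assignment of the remaining roles makes every statement match its speaker's type — contradiction.
So Jonas is a knave.
With that fixed, Rosa's statement is true, so Rosa is a knight.
With that fixed, Jing's statement is true, so Jing is a knight.
With that fixed, Fatima's statement is true, so Fatima is a knight.
With that fixed, Wendy's statement is true, so Wendy is a knight.
With that fixed, Ravi's statement is true, so Ravi is a knight.

Jonas: knave, Wendy: knight, Rosa: knight, Jing: knight, Fatima: knight, Ravi: knight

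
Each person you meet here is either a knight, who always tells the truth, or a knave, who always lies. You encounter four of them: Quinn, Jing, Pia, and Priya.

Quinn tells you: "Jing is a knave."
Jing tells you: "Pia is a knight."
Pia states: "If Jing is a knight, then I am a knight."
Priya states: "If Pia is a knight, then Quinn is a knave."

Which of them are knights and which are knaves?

Quinn: knave, Jing: knight, Pia: knight, Priya: knight

Consider Quinn. Suppose Quinn is a knight.
Then no assignment of the remaining roles makes every statement match its speaker's type — contradiction.
So Quinn is a knave.
With that fixed, Priya's statement is true, so Priya is a knight.
Consider Jing. Suppose Jing is a knave.
Then Quinn's statement comes out true, contradicting Quinn being a knave.
So Jing is a knight.
Consider Pia. Suppose Pia is a knave.
Then Jing's statement comes out false, contradicting Jing being a knight.
So Pia is a knight.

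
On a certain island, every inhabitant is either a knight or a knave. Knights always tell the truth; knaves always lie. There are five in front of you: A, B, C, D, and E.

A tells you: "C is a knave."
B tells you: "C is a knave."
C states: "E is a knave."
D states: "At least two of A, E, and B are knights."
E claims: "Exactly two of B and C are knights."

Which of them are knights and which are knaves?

Consider A. Suppose A is a knight.
Then no assignment of the remaining roles makes every statement match its speaker's type — contradiction.
So A is a knave.
Consider B. Suppose B is a knight.
Then no assignment of the remaining roles makes every statement match its speaker's type — contradiction.
So B is a knave.
With that fixed, D's statement is false, so D is a knave.
With that fixed, E's statement is false, so E is a knave.
With that fixed, C's statement is true, so C is a knight.

A: knave, B: knave, C: knight, D: knave, E: knave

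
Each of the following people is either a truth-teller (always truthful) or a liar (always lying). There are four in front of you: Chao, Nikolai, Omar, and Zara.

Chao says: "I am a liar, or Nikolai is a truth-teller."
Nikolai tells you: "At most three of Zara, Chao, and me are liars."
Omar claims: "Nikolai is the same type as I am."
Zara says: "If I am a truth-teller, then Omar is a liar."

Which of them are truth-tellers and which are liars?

Chao: truth-teller, Nikolai: truth-teller, Omar: liar, Zara: truth-teller

Regardless of anyone's role, Nikolai's statement is true, so Nikolai is a truth-teller.
With that fixed, Chao's statement is true, so Chao is a truth-teller.
Consider Omar. Suppose Omar is a truth-teller.
Then whichever role Zara has, Zara's statement has the wrong truth value — contradiction.
So Omar is a liar.
With that fixed, Zara's statement is true, so Zara is a truth-teller.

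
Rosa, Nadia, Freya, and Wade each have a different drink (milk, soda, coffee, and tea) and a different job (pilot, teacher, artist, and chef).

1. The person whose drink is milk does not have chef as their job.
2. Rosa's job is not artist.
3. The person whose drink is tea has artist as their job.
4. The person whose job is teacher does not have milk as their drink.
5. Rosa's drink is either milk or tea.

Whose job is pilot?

Rosa

With clues 1–5, Freya, Nadia, and Wade are impossible for the one with job pilot.
That leaves Rosa.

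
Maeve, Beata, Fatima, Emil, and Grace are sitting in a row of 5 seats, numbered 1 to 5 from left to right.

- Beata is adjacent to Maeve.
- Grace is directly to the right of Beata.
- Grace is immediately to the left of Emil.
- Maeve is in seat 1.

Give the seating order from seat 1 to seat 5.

From clues 1–2: Maeve is in {1,2,3}.
From clues 1–3: Maeve is in {1,2}.
From clues 1–4: Maeve → seat 1, Beata → seat 2, Grace → seat 3, Emil → seat 4, Fatima → seat 5.

Maeve, Beata, Grace, Emil, Fatima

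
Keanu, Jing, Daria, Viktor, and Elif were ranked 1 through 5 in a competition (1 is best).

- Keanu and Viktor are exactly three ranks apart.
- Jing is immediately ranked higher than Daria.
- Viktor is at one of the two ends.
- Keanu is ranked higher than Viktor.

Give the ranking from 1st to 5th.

From clue 1: Keanu is in {1,2,4,5}.
From clues 1–2: Jing is in {2,3}.
From clues 1–3: Keanu is in {2,4}.
From clues 1–4: Elif → rank 1, Keanu → rank 2, Jing → rank 3, Daria → rank 4, Viktor → rank 5.

Elif, Keanu, Jing, Daria, Viktor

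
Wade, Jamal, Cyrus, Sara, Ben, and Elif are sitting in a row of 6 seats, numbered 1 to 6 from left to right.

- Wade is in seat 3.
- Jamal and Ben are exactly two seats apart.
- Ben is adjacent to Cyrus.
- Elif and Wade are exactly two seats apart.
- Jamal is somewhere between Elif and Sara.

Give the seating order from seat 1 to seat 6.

From clue 1: Wade → seat 3.
From clues 1–2: Jamal is in {2,4,6}.
From clues 1–3: Cyrus is in {1,5}.
From clues 1–5: Elif → seat 1, Jamal → seat 2, Ben → seat 4, Cyrus → seat 5, Sara → seat 6.

Elif, Jamal, Wade, Ben, Cyrus, Sara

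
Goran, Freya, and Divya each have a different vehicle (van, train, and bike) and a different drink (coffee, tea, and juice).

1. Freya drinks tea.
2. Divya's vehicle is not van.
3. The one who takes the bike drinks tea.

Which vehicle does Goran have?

With clues 1–3, bike and train are impossible for Goran's vehicle.
That leaves van.

van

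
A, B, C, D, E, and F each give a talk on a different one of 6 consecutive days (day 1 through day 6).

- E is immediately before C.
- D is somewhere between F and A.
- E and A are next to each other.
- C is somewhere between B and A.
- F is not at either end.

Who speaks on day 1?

With clue 1, C is ruled out for day 1.
With clues 1–2, D is ruled out for day 1.
With clues 1–3, E is ruled out for day 1.
With clues 1–4, B is ruled out for day 1.
With clues 1–5, F is ruled out for day 1.
So day 1 is A.

A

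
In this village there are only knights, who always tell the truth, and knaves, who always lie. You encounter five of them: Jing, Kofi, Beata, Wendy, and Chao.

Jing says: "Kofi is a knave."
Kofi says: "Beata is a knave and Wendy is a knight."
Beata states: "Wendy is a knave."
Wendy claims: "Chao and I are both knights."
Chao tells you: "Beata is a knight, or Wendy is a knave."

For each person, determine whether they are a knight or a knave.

Jing: knight, Kofi: knave, Beata: knight, Wendy: knave, Chao: knight

Consider Jing. Suppose Jing is a knave.
Then no assignment of the remaining roles makes every statement match its speaker's type — contradiction.
So Jing is a knight.
Consider Kofi. Suppose Kofi is a knight.
Then Jing's statement comes out false, contradicting Jing being a knight.
So Kofi is a knave.
Consider Beata. Suppose Beata is a knave.
Then no assignment of the remaining roles makes every statement match its speaker's type — contradiction.
So Beata is a knight.
With that fixed, Chao's statement is true, so Chao is a knight.
Consider Wendy. Suppose Wendy is a knight.
Then Beata's statement comes out false, contradicting Beata being a knight.
So Wendy is a knave.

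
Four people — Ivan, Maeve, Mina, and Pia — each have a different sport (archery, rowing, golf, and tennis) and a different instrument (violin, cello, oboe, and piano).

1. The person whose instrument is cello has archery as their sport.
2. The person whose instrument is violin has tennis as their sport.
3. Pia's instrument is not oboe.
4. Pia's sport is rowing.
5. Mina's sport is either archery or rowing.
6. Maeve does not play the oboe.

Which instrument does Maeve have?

violin

With clues 1–4, piano is impossible for Maeve's instrument.
With clues 1–5, cello is impossible for Maeve's instrument.
With clues 1–6, oboe is impossible for Maeve's instrument.
That leaves violin.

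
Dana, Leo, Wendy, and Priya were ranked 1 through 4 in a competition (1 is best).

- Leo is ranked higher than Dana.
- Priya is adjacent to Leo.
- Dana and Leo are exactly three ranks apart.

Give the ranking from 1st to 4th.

Leo, Priya, Wendy, Dana

From clue 1: Dana is in {2,3,4}.
From clues 1–2: Dana is in {3,4}.
From clues 1–3: Leo → rank 1, Priya → rank 2, Wendy → rank 3, Dana → rank 4.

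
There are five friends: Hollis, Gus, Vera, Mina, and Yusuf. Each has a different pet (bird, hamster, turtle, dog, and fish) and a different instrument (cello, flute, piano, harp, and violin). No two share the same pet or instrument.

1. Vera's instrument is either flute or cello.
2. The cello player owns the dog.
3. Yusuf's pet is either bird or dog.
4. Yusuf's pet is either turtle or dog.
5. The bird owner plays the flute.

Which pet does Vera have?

With clues 1–4, dog is impossible for Vera's pet.
With clues 1–5, fish, hamster, and turtle are impossible for Vera's pet.
That leaves bird.

bird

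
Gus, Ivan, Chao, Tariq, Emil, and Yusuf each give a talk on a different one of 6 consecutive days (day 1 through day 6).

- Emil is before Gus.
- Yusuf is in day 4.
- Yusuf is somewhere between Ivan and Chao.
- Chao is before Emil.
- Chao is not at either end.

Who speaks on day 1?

With clue 1, Gus is ruled out for day 1.
With clues 1–2, Yusuf is ruled out for day 1.
With clues 1–4, Emil and Ivan are ruled out for day 1.
With clues 1–5, Chao is ruled out for day 1.
So day 1 is Tariq.

Tariq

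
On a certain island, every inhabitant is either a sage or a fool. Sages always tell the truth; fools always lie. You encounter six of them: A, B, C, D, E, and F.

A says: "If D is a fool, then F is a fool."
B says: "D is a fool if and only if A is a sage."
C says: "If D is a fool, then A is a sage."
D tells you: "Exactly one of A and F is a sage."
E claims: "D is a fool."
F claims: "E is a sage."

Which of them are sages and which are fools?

A: sage, B: fool, C: sage, D: sage, E: fool, F: fool

Consider A. Suppose A is a fool.
Then no assignment of the remaining roles makes every statement match its speaker's type — contradiction.
So A is a sage.
With that fixed, C's statement is true, so C is a sage.
Consider B. Suppose B is a sage.
Then no assignment of the remaining roles makes every statement match its speaker's type — contradiction.
So B is a fool.
Consider D. Suppose D is a fool.
Then B's statement comes out true, contradicting B being a fool.
So D is a sage.
With that fixed, E's statement is false, so E is a fool.
With that fixed, F's statement is false, so F is a fool.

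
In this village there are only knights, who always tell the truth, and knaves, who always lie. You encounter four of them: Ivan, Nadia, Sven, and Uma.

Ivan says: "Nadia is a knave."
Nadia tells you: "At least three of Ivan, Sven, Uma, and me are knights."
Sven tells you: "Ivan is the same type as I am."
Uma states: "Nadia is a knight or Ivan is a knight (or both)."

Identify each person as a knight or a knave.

Consider Ivan. Suppose Ivan is a knave.
Then whichever role Sven has, Sven's statement has the wrong truth value — contradiction.
So Ivan is a knight.
With that fixed, Uma's statement is true, so Uma is a knight.
Consider Nadia. Suppose Nadia is a knight.
Then Ivan's statement comes out false, contradicting Ivan being a knight.
So Nadia is a knave.
Consider Sven. Suppose Sven is a knight.
Then Nadia's statement comes out true, contradicting Nadia being a knave.
So Sven is a knave.

Ivan: knight, Nadia: knave, Sven: knave, Uma: knight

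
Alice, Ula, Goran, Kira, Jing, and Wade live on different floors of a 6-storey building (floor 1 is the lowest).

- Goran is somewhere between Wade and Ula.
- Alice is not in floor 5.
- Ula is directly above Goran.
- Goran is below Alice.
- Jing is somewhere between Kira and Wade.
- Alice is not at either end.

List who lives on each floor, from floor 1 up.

Wade, Goran, Ula, Alice, Jing, Kira

From clue 1: Goran is in {2,3,4,5}.
From clues 1–3: Ula is in {3,4,5,6}.
From clues 1–4: Alice is in {4,6}.
From clues 1–6: Wade → floor 1, Goran → floor 2, Ula → floor 3, Alice → floor 4, Jing → floor 5, Kira → floor 6.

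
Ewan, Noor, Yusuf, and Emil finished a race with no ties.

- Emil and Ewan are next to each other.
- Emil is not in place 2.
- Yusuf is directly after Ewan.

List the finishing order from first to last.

Emil, Ewan, Yusuf, Noor

From clues 1–2: Ewan is in {2,3,4}.
From clues 1–3: Emil → place 1, Ewan → place 2, Yusuf → place 3, Noor → place 4.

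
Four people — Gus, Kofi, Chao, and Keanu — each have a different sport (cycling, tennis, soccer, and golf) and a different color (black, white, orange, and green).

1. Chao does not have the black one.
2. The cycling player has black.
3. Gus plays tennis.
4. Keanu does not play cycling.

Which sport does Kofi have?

With clues 1–3, tennis is impossible for Kofi's sport.
With clues 1–4, golf and soccer are impossible for Kofi's sport.
That leaves cycling.

cycling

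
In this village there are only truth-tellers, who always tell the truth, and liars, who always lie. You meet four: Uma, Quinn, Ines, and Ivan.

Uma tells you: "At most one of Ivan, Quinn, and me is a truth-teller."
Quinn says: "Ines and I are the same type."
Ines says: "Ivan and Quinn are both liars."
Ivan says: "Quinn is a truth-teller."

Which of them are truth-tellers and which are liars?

Uma: truth-teller, Quinn: liar, Ines: truth-teller, Ivan: liar

Consider Uma. Suppose Uma is a liar.
Then no assignment of the remaining roles makes every statement match its speaker's type — contradiction.
So Uma is a truth-teller.
Consider Quinn. Suppose Quinn is a truth-teller.
Then Uma's statement comes out false, contradicting Uma being a truth-teller.
So Quinn is a liar.
With that fixed, Ivan's statement is false, so Ivan is a liar.
With that fixed, Ines's statement is true, so Ines is a truth-teller.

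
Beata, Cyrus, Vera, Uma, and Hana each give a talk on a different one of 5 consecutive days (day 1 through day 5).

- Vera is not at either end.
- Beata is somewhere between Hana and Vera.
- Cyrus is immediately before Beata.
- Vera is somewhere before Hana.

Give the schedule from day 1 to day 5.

Uma, Vera, Cyrus, Beata, Hana

From clue 1: Vera is in {2,3,4}.
From clues 1–2: Beata is in {2,3,4}.
From clues 1–3: Beata is in {3,4}.
From clues 1–4: Uma → day 1, Vera → day 2, Cyrus → day 3, Beata → day 4, Hana → day 5.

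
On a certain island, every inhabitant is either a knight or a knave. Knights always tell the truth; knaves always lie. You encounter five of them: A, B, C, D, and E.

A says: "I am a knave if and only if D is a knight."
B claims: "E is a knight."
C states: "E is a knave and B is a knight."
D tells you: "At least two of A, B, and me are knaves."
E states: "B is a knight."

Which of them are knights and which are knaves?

Consider A. Suppose A is a knave.
Then no assignment of the remaining roles makes every statement match its speaker's type — contradiction.
So A is a knight.
Consider B. Suppose B is a knave.
Then whichever role D has, D's statement has the wrong truth value — contradiction.
So B is a knight.
With that fixed, D's statement is false, so D is a knave.
With that fixed, E's statement is true, so E is a knight.
With that fixed, C's statement is false, so C is a knave.

A: knight, B: knight, C: knave, D: knave, E: knight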